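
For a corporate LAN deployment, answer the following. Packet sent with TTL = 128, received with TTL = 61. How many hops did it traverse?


Given: initial TTL = 128, received TTL = 61
Hops = initial TTL - received TTL
Hops = 128 - 61 = 67

67


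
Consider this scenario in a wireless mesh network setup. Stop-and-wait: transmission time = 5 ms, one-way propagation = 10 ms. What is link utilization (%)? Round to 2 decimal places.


Given: Ttrans = 5 ms, Tprop = 10 ms
RTT = 2 * Tprop = 2 * 10 = 20 ms
U = Ttrans / (Ttrans + RTT)
U = 5 / (5 + 20)
U = 5 / 25 = 0.2
U% = 20.00%

20.00


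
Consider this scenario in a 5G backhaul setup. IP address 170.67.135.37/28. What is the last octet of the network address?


Given: IP = 170.67.135.37, prefix = /28
Subnet mask = 255.255.255.240
Last octet of IP: 37
Last octet of mask: 240
Network last octet = 37 AND 240 = 32

32


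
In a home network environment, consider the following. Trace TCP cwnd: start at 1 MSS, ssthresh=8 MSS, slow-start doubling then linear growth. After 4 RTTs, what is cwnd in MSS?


RTT 0: cwnd = 1 MSS (initial)
RTT 1: cwnd = 2 MSS (slow start, doubled)
RTT 2: cwnd = 4 MSS (slow start, doubled)
RTT 3: cwnd = 8 MSS (slow start, doubled)
RTT 4: cwnd = 9 MSS (congestion avoidance, +1)

9


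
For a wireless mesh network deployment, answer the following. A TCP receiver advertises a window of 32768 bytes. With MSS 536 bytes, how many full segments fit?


Given: RWND = 32768 bytes, MSS = 536 bytes
Full segments = floor(RWND / MSS)
Full segments = floor(32768 / 536)
Full segments = floor(61.1343) = 61

61


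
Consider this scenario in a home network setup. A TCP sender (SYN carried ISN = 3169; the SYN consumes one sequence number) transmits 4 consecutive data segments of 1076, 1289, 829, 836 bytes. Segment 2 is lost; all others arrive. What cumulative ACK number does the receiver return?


SYN uses sequence number 3169; first data byte = ISN + 1 = 3170.
Segment 1: SEQ = 3170, len = 1076 B, covers [3170, 4245]
Segment 2: SEQ = 4246, len = 1289 B, covers [4246, 5534] [LOST]
Segment 3: SEQ = 5535, len = 829 B, covers [5535, 6363]
Segment 4: SEQ = 6364, len = 836 B, covers [6364, 7199]
In-order data received: bytes [3170, 4245] (segments 1..1).
Segment 2 missing -> gap begins at byte 4246; later segments buffered out of order.
Cumulative ACK = next expected in-order byte = 3170 + 1076 = 4246

4246


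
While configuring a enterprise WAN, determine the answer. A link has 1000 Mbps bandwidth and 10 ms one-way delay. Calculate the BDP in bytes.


Given: bandwidth = 1000 Mbps, delay = 10 ms
BDP in bits = 1000 * 10^6 * 10 / 1000
BDP in bits = 10000000
BDP in bytes = 10000000 / 8 = 1250000

1250000


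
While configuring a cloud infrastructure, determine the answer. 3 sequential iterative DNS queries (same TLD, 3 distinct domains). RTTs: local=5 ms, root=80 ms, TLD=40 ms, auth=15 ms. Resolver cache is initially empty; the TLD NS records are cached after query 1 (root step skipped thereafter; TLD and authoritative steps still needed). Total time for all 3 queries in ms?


Lookup 1 (cold cache): local + root + TLD + auth = 5 + 80 + 40 + 15 = 140 ms
Lookups 2..3 (TLD NS cached -> skip root; new domain -> still ask TLD and auth): local + TLD + auth = 5 + 40 + 15 = 60 ms each
Remaining 2 lookups: 2 * 60 = 120 ms
Total = 140 + 120 = 260 ms

260


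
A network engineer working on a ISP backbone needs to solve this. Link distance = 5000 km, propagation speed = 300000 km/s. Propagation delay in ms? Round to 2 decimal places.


Given: distance = 5000 km, speed = 300000 km/s
Delay = distance / speed = 5000 / 300000 seconds
Delay in ms = 5000 * 1000 / 300000
Delay = 16.6667 ms
Rounded to 2 dp = 16.67 ms

16.67


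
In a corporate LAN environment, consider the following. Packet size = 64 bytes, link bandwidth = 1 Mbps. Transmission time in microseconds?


Given: packet = 64 bytes, bandwidth = 1 Mbps
Packet in bits = 64 * 8 = 512 bits
Bandwidth = 1 * 10^6 = 1000000 bps
Time = 512 / 1000000 seconds
Time in us = 512 * 10^6 / 1000000 = 512

512


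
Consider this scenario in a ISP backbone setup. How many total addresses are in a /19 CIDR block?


Given: CIDR prefix /19
Host bits = 32 - 19 = 13
Total addresses = 2^13 = 8192

8192


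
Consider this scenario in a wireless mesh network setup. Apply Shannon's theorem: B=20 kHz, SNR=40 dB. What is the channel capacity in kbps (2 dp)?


Given: B = 20 kHz, SNR = 40 dB
SNR linear = 10^(40/10) = 10000
1 + SNR = 10001
log2(10001) = 13.2878566418
C = 20 * 1000 * 13.2878566418 = 265757.1328 bps
C = 265.757133 kbps -> 265.76 kbps (2 dp)

265.76


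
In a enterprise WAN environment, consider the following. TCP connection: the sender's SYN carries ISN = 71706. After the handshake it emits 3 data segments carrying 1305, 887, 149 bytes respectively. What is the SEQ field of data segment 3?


The SYN occupies sequence number ISN = 71706, so the first data byte is ISN + 1 = 71707.
SEQ of data segment i = (ISN + 1) + sum of payload sizes of segments 1..i-1.
Segment 1: SEQ = 71707, payload = 1305 bytes
Segment 2: SEQ = 73012, payload = 887 bytes
Segment 3: SEQ = 73899, payload = 149 bytes
SEQ of segment 3 = 71707 + 1305 + 887 = 73899

73899


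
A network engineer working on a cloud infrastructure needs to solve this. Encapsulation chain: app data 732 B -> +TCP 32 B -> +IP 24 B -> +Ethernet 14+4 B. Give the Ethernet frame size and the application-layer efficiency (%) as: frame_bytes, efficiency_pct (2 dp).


TCP segment = 732 + 32 = 764 B
IP packet = 764 + 24 = 788 B
Ethernet frame = 788 + 14 + 4 = 806 B
Efficiency = app / frame = 732 / 806 = 0.908189 = 90.8189% -> 90.82% (2 dp)

806, 90.82


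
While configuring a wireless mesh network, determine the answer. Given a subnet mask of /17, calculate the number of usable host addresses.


Given: subnet mask /17
Host bits = 32 - 17 = 15
Total addresses = 2^15 = 32768
Usable hosts = 32768 - 2 (network + broadcast) = 32766

32766


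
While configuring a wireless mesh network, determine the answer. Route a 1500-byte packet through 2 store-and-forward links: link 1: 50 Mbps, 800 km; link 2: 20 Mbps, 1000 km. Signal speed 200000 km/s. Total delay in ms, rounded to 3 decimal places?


Packet = 1500 bytes = 12000 bits. Store-and-forward: sum (t_trans + t_prop) per link.
Link 1: t_trans = 12000/(50*10^6) s = 0.2400 ms; t_prop = 800/200000 s = 4.0000 ms; subtotal = 4.2400 ms
Link 2: t_trans = 12000/(20*10^6) s = 0.6000 ms; t_prop = 1000/200000 s = 5.0000 ms; subtotal = 5.6000 ms
End-to-end = 4.2400 + 5.6000 = 9.8400 ms -> 9.840 ms (3 dp)

9.840


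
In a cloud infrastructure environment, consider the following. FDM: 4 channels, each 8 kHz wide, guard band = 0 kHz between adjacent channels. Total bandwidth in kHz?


Given: 4 channels, 8 kHz each, guard = 0 kHz
Channel bandwidth = 4 * 8 = 32 kHz
Guard bands = 3 gaps * 0 kHz = 0 kHz
Total = 32 + 0 = 32 kHz

32


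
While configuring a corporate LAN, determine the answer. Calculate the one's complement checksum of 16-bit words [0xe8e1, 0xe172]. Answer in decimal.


Given words: [0xe8e1, 0xe172]
Step 1: Sum all words
Raw sum = 59617 + 57714 = 117331
Step 2: Fold carry: (51795 + 1) = 51796
One's complement = ~51796 & 0xFFFF = 13739

13739


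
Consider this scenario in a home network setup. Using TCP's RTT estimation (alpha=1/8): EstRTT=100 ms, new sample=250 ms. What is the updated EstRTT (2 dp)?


Given: EstRTT = 100 ms, SampleRTT = 250 ms, alpha = 1/8
New EstRTT = (1 - alpha) * EstRTT + alpha * SampleRTT
(7/8) * 100 = 87.5
(1/8) * 250 = 31.25
New EstRTT = 87.5 + 31.25 = 118.75 ms -> 118.75 ms (2 dp)

118.75


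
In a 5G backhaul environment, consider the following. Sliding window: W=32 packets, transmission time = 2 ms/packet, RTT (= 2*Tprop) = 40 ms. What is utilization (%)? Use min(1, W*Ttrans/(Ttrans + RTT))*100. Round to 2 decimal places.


Given: W = 32, Ttrans = 2 ms, RTT = 40 ms (= 2 * Tprop, Tprop = 20 ms)
Cycle time = Ttrans + RTT = 2 + 40 = 42 ms (first packet sent until its ACK returns)
W * Ttrans = 32 * 2 = 64 ms of sending per cycle
W * Ttrans / (Ttrans + RTT) = 64 / 42 = 1.523810
U = min(1, 1.523810) = 1.000000
U% = 100.00%

100.00


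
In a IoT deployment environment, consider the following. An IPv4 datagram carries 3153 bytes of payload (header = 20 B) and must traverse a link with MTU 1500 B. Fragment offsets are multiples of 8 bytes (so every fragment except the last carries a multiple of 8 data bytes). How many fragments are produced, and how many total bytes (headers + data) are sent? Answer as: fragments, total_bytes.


Max data per non-final fragment = floor((MTU - header)/8)*8 = floor((1500 - 20)/8)*8 = floor(1480/8)*8 = 1480 B
Final fragment needs no 8-byte alignment: it can carry up to MTU - header = 1480 B
Non-final fragments needed = ceil((payload - 1480) / 1480) = ceil(1673/1480) = ceil(1.1304) = 2
Number of fragments = 2 + 1 = 3
Fragment sizes (data): 2 * 1480 B + 193 B (last, 193 <= 1480 OK)
Total bytes sent = payload + n_frags * header = 3153 + 3*20 = 3153 + 60 = 3213 B

3, 3213


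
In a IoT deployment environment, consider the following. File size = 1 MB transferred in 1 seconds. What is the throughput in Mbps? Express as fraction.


Given: file = 1 MB, time = 1 s
File in Mb = 1 * 8 = 8 Mb
Throughput = 8 / 1 Mbps
Throughput = 8 Mbps

8


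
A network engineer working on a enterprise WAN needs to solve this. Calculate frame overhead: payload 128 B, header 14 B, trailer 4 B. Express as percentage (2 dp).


Given: payload = 128 B, header = 14 B, trailer = 4 B
Overhead bytes = header + trailer = 14 + 4 = 18
Total frame = payload + overhead = 128 + 18 = 146
Overhead % = 18 / 146 * 100 = 12.3288% -> 12.33% (2 dp)

12.33


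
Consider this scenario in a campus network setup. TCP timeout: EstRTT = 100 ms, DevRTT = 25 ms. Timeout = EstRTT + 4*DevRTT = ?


Given: EstRTT = 100 ms, DevRTT = 25 ms
Timeout = EstRTT + 4 * DevRTT
4 * DevRTT = 4 * 25 = 100
Timeout = 100 + 100 = 200 ms

200


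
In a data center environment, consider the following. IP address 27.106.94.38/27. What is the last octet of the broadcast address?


Given: IP = 27.106.94.38, prefix = /27
Host bits = 32 - 27 = 5
Network last octet = 38 AND mask = 32
Host part size = 2^5 - 1 = 31
Broadcast last octet = 32 OR 31 = 63

63


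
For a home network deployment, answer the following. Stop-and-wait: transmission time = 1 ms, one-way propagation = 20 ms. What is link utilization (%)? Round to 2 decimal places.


Given: Ttrans = 1 ms, Tprop = 20 ms
RTT = 2 * Tprop = 2 * 20 = 40 ms
U = Ttrans / (Ttrans + RTT)
U = 1 / (1 + 40)
U = 1 / 41 = 0.02439
U% = 2.44%

2.44


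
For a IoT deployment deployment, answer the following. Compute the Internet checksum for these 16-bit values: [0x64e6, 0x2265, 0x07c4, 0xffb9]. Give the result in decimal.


Given words: [0x64e6, 0x2265, 0x07c4, 0xffb9]
Step 1: Sum all words
Raw sum = 25830 + 8805 + 1988 + 65465 = 102088
Step 2: Fold carry: (36552 + 1) = 36553
One's complement = ~36553 & 0xFFFF = 28982

28982


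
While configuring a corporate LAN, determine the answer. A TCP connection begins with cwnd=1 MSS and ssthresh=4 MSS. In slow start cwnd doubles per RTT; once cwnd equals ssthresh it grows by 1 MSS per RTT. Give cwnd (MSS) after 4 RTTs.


RTT 0: cwnd = 1 MSS (initial)
RTT 1: cwnd = 2 MSS (slow start, doubled)
RTT 2: cwnd = 4 MSS (slow start, doubled)
RTT 3: cwnd = 5 MSS (congestion avoidance, +1)
RTT 4: cwnd = 6 MSS (congestion avoidance, +1)

6


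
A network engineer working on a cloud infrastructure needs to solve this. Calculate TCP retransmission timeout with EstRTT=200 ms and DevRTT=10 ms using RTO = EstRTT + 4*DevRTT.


Given: EstRTT = 200 ms, DevRTT = 10 ms
Timeout = EstRTT + 4 * DevRTT
4 * DevRTT = 4 * 10 = 40
Timeout = 200 + 40 = 240 ms

240


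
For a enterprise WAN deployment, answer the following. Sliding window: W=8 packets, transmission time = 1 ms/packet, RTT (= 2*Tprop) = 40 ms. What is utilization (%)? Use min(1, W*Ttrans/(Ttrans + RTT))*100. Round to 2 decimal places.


Given: W = 8, Ttrans = 1 ms, RTT = 40 ms (= 2 * Tprop, Tprop = 20 ms)
Cycle time = Ttrans + RTT = 1 + 40 = 41 ms (first packet sent until its ACK returns)
W * Ttrans = 8 * 1 = 8 ms of sending per cycle
W * Ttrans / (Ttrans + RTT) = 8 / 41 = 0.195122
U = min(1, 0.195122) = 0.195122
U% = 19.51%

19.51


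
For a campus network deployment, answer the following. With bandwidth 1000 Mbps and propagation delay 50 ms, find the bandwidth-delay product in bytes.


Given: bandwidth = 1000 Mbps, delay = 50 ms
BDP in bits = 1000 * 10^6 * 50 / 1000
BDP in bits = 50000000
BDP in bytes = 50000000 / 8 = 6250000

6250000


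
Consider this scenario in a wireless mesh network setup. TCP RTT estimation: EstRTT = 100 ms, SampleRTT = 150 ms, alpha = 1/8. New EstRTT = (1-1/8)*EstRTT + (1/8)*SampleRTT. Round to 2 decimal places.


Given: EstRTT = 100 ms, SampleRTT = 150 ms, alpha = 1/8
New EstRTT = (1 - alpha) * EstRTT + alpha * SampleRTT
(7/8) * 100 = 87.5
(1/8) * 150 = 18.75
New EstRTT = 87.5 + 18.75 = 106.25 ms -> 106.25 ms (2 dp)

106.25


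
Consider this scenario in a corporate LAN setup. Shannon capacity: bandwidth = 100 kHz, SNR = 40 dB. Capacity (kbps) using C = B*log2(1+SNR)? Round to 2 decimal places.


Given: B = 100 kHz, SNR = 40 dB
SNR linear = 10^(40/10) = 10000
1 + SNR = 10001
log2(10001) = 13.2878566418
C = 100 * 1000 * 13.2878566418 = 1328785.6642 bps
C = 1328.785664 kbps -> 1328.79 kbps (2 dp)

1328.79


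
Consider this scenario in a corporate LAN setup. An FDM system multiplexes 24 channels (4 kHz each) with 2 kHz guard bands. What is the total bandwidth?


Given: 24 channels, 4 kHz each, guard = 2 kHz
Channel bandwidth = 24 * 4 = 96 kHz
Guard bands = 23 gaps * 2 kHz = 46 kHz
Total = 96 + 46 = 142 kHz

142


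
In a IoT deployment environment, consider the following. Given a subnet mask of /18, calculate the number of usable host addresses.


Given: subnet mask /18
Host bits = 32 - 18 = 14
Total addresses = 2^14 = 16384
Usable hosts = 16384 - 2 (network + broadcast) = 16382

16382


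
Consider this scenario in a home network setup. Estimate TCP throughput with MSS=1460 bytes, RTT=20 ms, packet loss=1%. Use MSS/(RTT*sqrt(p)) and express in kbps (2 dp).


Given: MSS = 1460 bytes, RTT = 20 ms, loss = 1%
RTT in seconds = 20 / 1000 = 0.02
Loss rate = 1% = 0.01
sqrt(loss) = sqrt(0.01) = 0.1
Throughput (bytes/s) = 1460 / (0.02 * 0.1) = 730000.0000
Throughput (kbps) = 730000.0000 * 8 / 1000 = 5840.000000 -> 5840.00 kbps (2 dp)

5840.00


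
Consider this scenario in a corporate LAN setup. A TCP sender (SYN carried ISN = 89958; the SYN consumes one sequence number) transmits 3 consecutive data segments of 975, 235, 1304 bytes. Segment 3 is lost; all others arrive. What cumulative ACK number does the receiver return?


SYN uses sequence number 89958; first data byte = ISN + 1 = 89959.
Segment 1: SEQ = 89959, len = 975 B, covers [89959, 90933]
Segment 2: SEQ = 90934, len = 235 B, covers [90934, 91168]
Segment 3: SEQ = 91169, len = 1304 B, covers [91169, 92472] [LOST]
In-order data received: bytes [89959, 91168] (segments 1..2).
Segment 3 missing -> gap begins at byte 91169.
Cumulative ACK = next expected in-order byte = 89959 + 975 + 235 = 91169

91169


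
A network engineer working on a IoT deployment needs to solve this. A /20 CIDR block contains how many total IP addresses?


Given: CIDR prefix /20
Host bits = 32 - 20 = 12
Total addresses = 2^12 = 4096

4096


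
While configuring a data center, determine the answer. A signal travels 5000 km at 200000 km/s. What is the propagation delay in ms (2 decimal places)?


Given: distance = 5000 km, speed = 200000 km/s
Delay = distance / speed = 5000 / 200000 seconds
Delay in ms = 5000 * 1000 / 200000
Delay = 25.0000 ms
Rounded to 2 dp = 25.00 ms

25.00


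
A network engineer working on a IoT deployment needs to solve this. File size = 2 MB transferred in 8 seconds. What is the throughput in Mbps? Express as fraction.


Given: file = 2 MB, time = 8 s
File in Mb = 2 * 8 = 16 Mb
Throughput = 16 / 8 Mbps
Throughput = 2 Mbps

2


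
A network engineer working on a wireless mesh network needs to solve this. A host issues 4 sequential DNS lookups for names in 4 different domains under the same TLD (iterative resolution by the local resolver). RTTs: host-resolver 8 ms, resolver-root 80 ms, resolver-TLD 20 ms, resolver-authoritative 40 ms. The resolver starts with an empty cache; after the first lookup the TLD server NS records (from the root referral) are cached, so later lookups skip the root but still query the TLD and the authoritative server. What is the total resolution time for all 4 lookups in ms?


Lookup 1 (cold cache): local + root + TLD + auth = 8 + 80 + 20 + 40 = 148 ms
Lookups 2..4 (TLD NS cached -> skip root; new domain -> still ask TLD and auth): local + TLD + auth = 8 + 20 + 40 = 68 ms each
Remaining 3 lookups: 3 * 68 = 204 ms
Total = 148 + 204 = 352 ms

352


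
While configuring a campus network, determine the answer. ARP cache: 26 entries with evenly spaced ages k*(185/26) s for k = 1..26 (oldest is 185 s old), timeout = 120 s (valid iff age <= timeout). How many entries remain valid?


Ages are k * 185/26 s for k = 1..26 (spacing = 7.1154 s).
Entry k is valid iff k * 185/26 <= 120 iff k <= 26 * 120 / 185 = 16.8649
n_valid = floor(16.8649) = 16
(n_stale = 26 - 16 = 10)

16


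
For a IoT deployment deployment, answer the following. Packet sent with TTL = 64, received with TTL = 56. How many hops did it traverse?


Given: initial TTL = 64, received TTL = 56
Hops = initial TTL - received TTL
Hops = 64 - 56 = 8

8


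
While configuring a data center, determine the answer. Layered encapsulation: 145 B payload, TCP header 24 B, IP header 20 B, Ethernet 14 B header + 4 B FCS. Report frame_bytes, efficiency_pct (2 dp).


TCP segment = 145 + 24 = 169 B
IP packet = 169 + 20 = 189 B
Ethernet frame = 189 + 14 + 4 = 207 B
Efficiency = app / frame = 145 / 207 = 0.700483 = 70.0483% -> 70.05% (2 dp)

207, 70.05


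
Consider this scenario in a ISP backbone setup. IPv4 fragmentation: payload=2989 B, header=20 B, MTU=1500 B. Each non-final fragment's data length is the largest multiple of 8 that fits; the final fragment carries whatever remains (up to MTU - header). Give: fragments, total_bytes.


Max data per non-final fragment = floor((MTU - header)/8)*8 = floor((1500 - 20)/8)*8 = floor(1480/8)*8 = 1480 B
Final fragment needs no 8-byte alignment: it can carry up to MTU - header = 1480 B
Non-final fragments needed = ceil((payload - 1480) / 1480) = ceil(1509/1480) = ceil(1.0196) = 2
Number of fragments = 2 + 1 = 3
Fragment sizes (data): 2 * 1480 B + 29 B (last, 29 <= 1480 OK)
Total bytes sent = payload + n_frags * header = 2989 + 3*20 = 2989 + 60 = 3049 B

3, 3049


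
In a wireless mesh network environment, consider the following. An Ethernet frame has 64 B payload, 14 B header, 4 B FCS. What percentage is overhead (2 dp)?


Given: payload = 64 B, header = 14 B, trailer = 4 B
Overhead bytes = header + trailer = 14 + 4 = 18
Total frame = payload + overhead = 64 + 18 = 82
Overhead % = 18 / 82 * 100 = 21.9512% -> 21.95% (2 dp)

21.95


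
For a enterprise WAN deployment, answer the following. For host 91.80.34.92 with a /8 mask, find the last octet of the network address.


Given: IP = 91.80.34.92, prefix = /8
Subnet mask = 255.0.0.0
Last octet of IP: 92
Last octet of mask: 0
Network last octet = 92 AND 0 = 0

0


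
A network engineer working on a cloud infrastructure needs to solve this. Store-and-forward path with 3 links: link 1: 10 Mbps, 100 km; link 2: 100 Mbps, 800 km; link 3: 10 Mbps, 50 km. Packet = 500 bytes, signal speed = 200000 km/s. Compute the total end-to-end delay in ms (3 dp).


Packet = 500 bytes = 4000 bits. Store-and-forward: sum (t_trans + t_prop) per link.
Link 1: t_trans = 4000/(10*10^6) s = 0.4000 ms; t_prop = 100/200000 s = 0.5000 ms; subtotal = 0.9000 ms
Link 2: t_trans = 4000/(100*10^6) s = 0.0400 ms; t_prop = 800/200000 s = 4.0000 ms; subtotal = 4.0400 ms
Link 3: t_trans = 4000/(10*10^6) s = 0.4000 ms; t_prop = 50/200000 s = 0.2500 ms; subtotal = 0.6500 ms
End-to-end = 0.9000 + 4.0400 + 0.6500 = 5.5900 ms -> 5.590 ms (3 dp)

5.590


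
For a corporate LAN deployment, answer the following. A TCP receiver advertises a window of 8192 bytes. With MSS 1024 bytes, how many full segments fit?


Given: RWND = 8192 bytes, MSS = 1024 bytes
Full segments = floor(RWND / MSS)
Full segments = floor(8192 / 1024)
Full segments = floor(8.0) = 8

8


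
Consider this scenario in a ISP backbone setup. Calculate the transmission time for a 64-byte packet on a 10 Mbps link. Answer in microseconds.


Given: packet = 64 bytes, bandwidth = 10 Mbps
Packet in bits = 64 * 8 = 512 bits
Bandwidth = 10 * 10^6 = 10000000 bps
Time = 512 / 10000000 seconds
Time in us = 512 * 10^6 / 10000000 = 51.2

51.2


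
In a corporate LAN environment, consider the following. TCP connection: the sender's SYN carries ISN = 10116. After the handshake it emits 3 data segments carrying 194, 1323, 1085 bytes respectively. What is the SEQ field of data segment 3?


The SYN occupies sequence number ISN = 10116, so the first data byte is ISN + 1 = 10117.
SEQ of data segment i = (ISN + 1) + sum of payload sizes of segments 1..i-1.
Segment 1: SEQ = 10117, payload = 194 bytes
Segment 2: SEQ = 10311, payload = 1323 bytes
Segment 3: SEQ = 11634, payload = 1085 bytes
SEQ of segment 3 = 10117 + 194 + 1323 = 11634

11634


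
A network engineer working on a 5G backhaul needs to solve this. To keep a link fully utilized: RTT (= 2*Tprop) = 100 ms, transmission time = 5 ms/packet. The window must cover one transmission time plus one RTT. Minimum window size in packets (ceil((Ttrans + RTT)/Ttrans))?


Given: Ttrans = 5 ms, RTT = 100 ms (= 2 * Tprop, Tprop = 50 ms)
Time until first ACK returns = Ttrans + RTT = 5 + 100 = 105 ms
Need W * Ttrans >= Ttrans + RTT  ->  W >= (Ttrans + RTT) / Ttrans
(Ttrans + RTT) / Ttrans = 105 / 5 = 21
W_min = ceil(21) = 21

21


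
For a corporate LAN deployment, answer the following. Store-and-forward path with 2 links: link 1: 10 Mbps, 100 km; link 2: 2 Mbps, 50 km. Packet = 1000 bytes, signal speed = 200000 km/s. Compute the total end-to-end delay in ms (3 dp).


Packet = 1000 bytes = 8000 bits. Store-and-forward: sum (t_trans + t_prop) per link.
Link 1: t_trans = 8000/(10*10^6) s = 0.8000 ms; t_prop = 100/200000 s = 0.5000 ms; subtotal = 1.3000 ms
Link 2: t_trans = 8000/(2*10^6) s = 4.0000 ms; t_prop = 50/200000 s = 0.2500 ms; subtotal = 4.2500 ms
End-to-end = 1.3000 + 4.2500 = 5.5500 ms -> 5.550 ms (3 dp)

5.550


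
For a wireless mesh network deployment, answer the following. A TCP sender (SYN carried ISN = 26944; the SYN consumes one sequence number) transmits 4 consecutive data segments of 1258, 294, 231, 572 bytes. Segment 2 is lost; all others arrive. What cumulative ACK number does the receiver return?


SYN uses sequence number 26944; first data byte = ISN + 1 = 26945.
Segment 1: SEQ = 26945, len = 1258 B, covers [26945, 28202]
Segment 2: SEQ = 28203, len = 294 B, covers [28203, 28496] [LOST]
Segment 3: SEQ = 28497, len = 231 B, covers [28497, 28727]
Segment 4: SEQ = 28728, len = 572 B, covers [28728, 29299]
In-order data received: bytes [26945, 28202] (segments 1..1).
Segment 2 missing -> gap begins at byte 28203; later segments buffered out of order.
Cumulative ACK = next expected in-order byte = 26945 + 1258 = 28203

28203


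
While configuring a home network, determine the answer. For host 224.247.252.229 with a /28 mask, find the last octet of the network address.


Given: IP = 224.247.252.229, prefix = /28
Subnet mask = 255.255.255.240
Last octet of IP: 229
Last octet of mask: 240
Network last octet = 229 AND 240 = 224

224


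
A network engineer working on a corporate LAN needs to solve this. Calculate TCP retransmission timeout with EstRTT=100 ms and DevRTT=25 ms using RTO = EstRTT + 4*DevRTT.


Given: EstRTT = 100 ms, DevRTT = 25 ms
Timeout = EstRTT + 4 * DevRTT
4 * DevRTT = 4 * 25 = 100
Timeout = 100 + 100 = 200 ms

200


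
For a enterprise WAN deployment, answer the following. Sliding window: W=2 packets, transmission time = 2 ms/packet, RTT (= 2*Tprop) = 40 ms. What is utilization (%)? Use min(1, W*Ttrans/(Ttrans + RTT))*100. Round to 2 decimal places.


Given: W = 2, Ttrans = 2 ms, RTT = 40 ms (= 2 * Tprop, Tprop = 20 ms)
Cycle time = Ttrans + RTT = 2 + 40 = 42 ms (first packet sent until its ACK returns)
W * Ttrans = 2 * 2 = 4 ms of sending per cycle
W * Ttrans / (Ttrans + RTT) = 4 / 42 = 0.095238
U = min(1, 0.095238) = 0.095238
U% = 9.52%

9.52


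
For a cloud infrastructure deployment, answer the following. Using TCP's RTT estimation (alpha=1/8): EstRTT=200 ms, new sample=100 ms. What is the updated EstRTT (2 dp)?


Given: EstRTT = 200 ms, SampleRTT = 100 ms, alpha = 1/8
New EstRTT = (1 - alpha) * EstRTT + alpha * SampleRTT
(7/8) * 200 = 175
(1/8) * 100 = 12.5
New EstRTT = 175 + 12.5 = 187.5 ms -> 187.50 ms (2 dp)

187.50


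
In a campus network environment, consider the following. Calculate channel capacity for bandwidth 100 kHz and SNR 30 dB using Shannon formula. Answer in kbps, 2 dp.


Given: B = 100 kHz, SNR = 30 dB
SNR linear = 10^(30/10) = 1000
1 + SNR = 1001
log2(1001) = 9.9672262588
C = 100 * 1000 * 9.9672262588 = 996722.6259 bps
C = 996.722626 kbps -> 996.72 kbps (2 dp)

996.72


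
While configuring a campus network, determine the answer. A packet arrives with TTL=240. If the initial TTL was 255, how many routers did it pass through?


Given: initial TTL = 255, received TTL = 240
Hops = initial TTL - received TTL
Hops = 255 - 240 = 15

15


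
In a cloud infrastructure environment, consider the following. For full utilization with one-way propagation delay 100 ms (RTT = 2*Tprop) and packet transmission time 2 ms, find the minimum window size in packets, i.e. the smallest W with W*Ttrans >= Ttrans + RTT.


Given: Ttrans = 2 ms, RTT = 200 ms (= 2 * Tprop, Tprop = 100 ms)
Time until first ACK returns = Ttrans + RTT = 2 + 200 = 202 ms
Need W * Ttrans >= Ttrans + RTT  ->  W >= (Ttrans + RTT) / Ttrans
(Ttrans + RTT) / Ttrans = 202 / 2 = 101
W_min = ceil(101) = 101

101


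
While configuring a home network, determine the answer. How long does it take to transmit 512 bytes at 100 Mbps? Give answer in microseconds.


Given: packet = 512 bytes, bandwidth = 100 Mbps
Packet in bits = 512 * 8 = 4096 bits
Bandwidth = 100 * 10^6 = 100000000 bps
Time = 4096 / 100000000 seconds
Time in us = 4096 * 10^6 / 100000000 = 40.96

40.96


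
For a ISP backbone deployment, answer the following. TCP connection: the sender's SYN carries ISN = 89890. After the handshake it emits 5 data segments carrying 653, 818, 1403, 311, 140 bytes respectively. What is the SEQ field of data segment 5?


The SYN occupies sequence number ISN = 89890, so the first data byte is ISN + 1 = 89891.
SEQ of data segment i = (ISN + 1) + sum of payload sizes of segments 1..i-1.
Segment 1: SEQ = 89891, payload = 653 bytes
Segment 2: SEQ = 90544, payload = 818 bytes
Segment 3: SEQ = 91362, payload = 1403 bytes
Segment 4: SEQ = 92765, payload = 311 bytes
Segment 5: SEQ = 93076, payload = 140 bytes
SEQ of segment 5 = 89891 + 653 + 818 + 1403 + 311 = 93076

93076


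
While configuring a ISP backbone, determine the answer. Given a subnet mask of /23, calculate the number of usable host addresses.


Given: subnet mask /23
Host bits = 32 - 23 = 9
Total addresses = 2^9 = 512
Usable hosts = 512 - 2 (network + broadcast) = 510

510


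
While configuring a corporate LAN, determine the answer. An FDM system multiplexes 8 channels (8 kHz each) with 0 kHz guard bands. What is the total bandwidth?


Given: 8 channels, 8 kHz each, guard = 0 kHz
Channel bandwidth = 8 * 8 = 64 kHz
Guard bands = 7 gaps * 0 kHz = 0 kHz
Total = 64 + 0 = 64 kHz

64


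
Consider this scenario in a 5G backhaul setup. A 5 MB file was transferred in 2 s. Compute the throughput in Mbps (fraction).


Given: file = 5 MB, time = 2 s
File in Mb = 5 * 8 = 40 Mb
Throughput = 40 / 2 Mbps
Throughput = 20 Mbps

20


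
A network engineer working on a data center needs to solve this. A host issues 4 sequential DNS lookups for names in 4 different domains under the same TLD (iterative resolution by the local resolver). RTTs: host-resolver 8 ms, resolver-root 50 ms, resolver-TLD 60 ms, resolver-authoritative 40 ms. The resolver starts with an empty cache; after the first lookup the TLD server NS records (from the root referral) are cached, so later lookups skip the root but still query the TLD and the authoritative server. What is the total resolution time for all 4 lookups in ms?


Lookup 1 (cold cache): local + root + TLD + auth = 8 + 50 + 60 + 40 = 158 ms
Lookups 2..4 (TLD NS cached -> skip root; new domain -> still ask TLD and auth): local + TLD + auth = 8 + 60 + 40 = 108 ms each
Remaining 3 lookups: 3 * 108 = 324 ms
Total = 158 + 324 = 482 ms

482


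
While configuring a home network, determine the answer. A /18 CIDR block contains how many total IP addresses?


Given: CIDR prefix /18
Host bits = 32 - 18 = 14
Total addresses = 2^14 = 16384

16384


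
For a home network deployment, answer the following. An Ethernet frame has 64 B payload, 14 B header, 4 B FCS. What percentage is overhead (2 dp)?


Given: payload = 64 B, header = 14 B, trailer = 4 B
Overhead bytes = header + trailer = 14 + 4 = 18
Total frame = payload + overhead = 64 + 18 = 82
Overhead % = 18 / 82 * 100 = 21.9512% -> 21.95% (2 dp)

21.95


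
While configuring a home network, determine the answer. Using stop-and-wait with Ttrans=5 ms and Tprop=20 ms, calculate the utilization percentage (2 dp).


Given: Ttrans = 5 ms, Tprop = 20 ms
RTT = 2 * Tprop = 2 * 20 = 40 ms
U = Ttrans / (Ttrans + RTT)
U = 5 / (5 + 40)
U = 5 / 45 = 0.111111
U% = 11.11%

11.11


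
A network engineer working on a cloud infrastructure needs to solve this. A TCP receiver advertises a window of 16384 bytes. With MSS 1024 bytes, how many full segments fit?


Given: RWND = 16384 bytes, MSS = 1024 bytes
Full segments = floor(RWND / MSS)
Full segments = floor(16384 / 1024)
Full segments = floor(16.0) = 16

16


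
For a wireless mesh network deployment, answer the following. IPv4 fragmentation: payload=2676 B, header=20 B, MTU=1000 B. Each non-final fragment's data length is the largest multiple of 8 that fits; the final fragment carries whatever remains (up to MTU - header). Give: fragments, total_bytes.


Max data per non-final fragment = floor((MTU - header)/8)*8 = floor((1000 - 20)/8)*8 = floor(980/8)*8 = 976 B
Final fragment needs no 8-byte alignment: it can carry up to MTU - header = 980 B
Non-final fragments needed = ceil((payload - 980) / 976) = ceil(1696/976) = ceil(1.7377) = 2
Number of fragments = 2 + 1 = 3
Fragment sizes (data): 2 * 976 B + 724 B (last, 724 <= 980 OK)
Total bytes sent = payload + n_frags * header = 2676 + 3*20 = 2676 + 60 = 2736 B

3, 2736


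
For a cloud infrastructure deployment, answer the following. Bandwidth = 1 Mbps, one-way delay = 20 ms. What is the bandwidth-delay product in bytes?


Given: bandwidth = 1 Mbps, delay = 20 ms
BDP in bits = 1 * 10^6 * 20 / 1000
BDP in bits = 20000
BDP in bytes = 20000 / 8 = 2500

2500


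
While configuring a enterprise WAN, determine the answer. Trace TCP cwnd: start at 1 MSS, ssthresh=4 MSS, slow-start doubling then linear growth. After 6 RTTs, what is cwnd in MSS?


RTT 0: cwnd = 1 MSS (initial)
RTT 1: cwnd = 2 MSS (slow start, doubled)
RTT 2: cwnd = 4 MSS (slow start, doubled)
RTT 3: cwnd = 5 MSS (congestion avoidance, +1)
RTT 4: cwnd = 6 MSS (congestion avoidance, +1)
RTT 5: cwnd = 7 MSS (congestion avoidance, +1)
RTT 6: cwnd = 8 MSS (congestion avoidance, +1)

8


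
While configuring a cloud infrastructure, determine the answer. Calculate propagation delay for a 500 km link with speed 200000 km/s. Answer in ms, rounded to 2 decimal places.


Given: distance = 500 km, speed = 200000 km/s
Delay = distance / speed = 500 / 200000 seconds
Delay in ms = 500 * 1000 / 200000
Delay = 2.5000 ms
Rounded to 2 dp = 2.50 ms

2.50


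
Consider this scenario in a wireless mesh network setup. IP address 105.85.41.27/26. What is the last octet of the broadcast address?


Given: IP = 105.85.41.27, prefix = /26
Host bits = 32 - 26 = 6
Network last octet = 27 AND mask = 0
Host part size = 2^6 - 1 = 63
Broadcast last octet = 0 OR 63 = 63

63


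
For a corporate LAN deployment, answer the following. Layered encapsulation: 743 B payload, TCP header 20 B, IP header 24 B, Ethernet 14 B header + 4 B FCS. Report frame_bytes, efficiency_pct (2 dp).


TCP segment = 743 + 20 = 763 B
IP packet = 763 + 24 = 787 B
Ethernet frame = 787 + 14 + 4 = 805 B
Efficiency = app / frame = 743 / 805 = 0.922981 = 92.2981% -> 92.30% (2 dp)

805, 92.30


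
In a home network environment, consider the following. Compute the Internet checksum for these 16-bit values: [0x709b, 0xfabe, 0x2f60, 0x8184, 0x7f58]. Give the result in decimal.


Given words: [0x709b, 0xfabe, 0x2f60, 0x8184, 0x7f58]
Step 1: Sum all words
Raw sum = 28827 + 64190 + 12128 + 33156 + 32600 = 170901
Step 2: Fold carry: (39829 + 2) = 39831
One's complement = ~39831 & 0xFFFF = 25704

25704


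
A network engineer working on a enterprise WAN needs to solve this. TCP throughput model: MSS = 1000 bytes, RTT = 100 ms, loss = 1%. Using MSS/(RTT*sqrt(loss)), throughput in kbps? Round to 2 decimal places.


Given: MSS = 1000 bytes, RTT = 100 ms, loss = 1%
RTT in seconds = 100 / 1000 = 0.1
Loss rate = 1% = 0.01
sqrt(loss) = sqrt(0.01) = 0.1
Throughput (bytes/s) = 1000 / (0.1 * 0.1) = 100000.0000
Throughput (kbps) = 100000.0000 * 8 / 1000 = 800.000000 -> 800.00 kbps (2 dp)

800.00


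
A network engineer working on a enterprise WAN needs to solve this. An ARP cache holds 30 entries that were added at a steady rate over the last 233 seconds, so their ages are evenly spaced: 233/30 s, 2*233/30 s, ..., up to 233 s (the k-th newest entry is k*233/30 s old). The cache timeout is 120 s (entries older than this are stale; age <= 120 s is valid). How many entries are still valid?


Ages are k * 233/30 s for k = 1..30 (spacing = 7.7667 s).
Entry k is valid iff k * 233/30 <= 120 iff k <= 30 * 120 / 233 = 15.4506
n_valid = floor(15.4506) = 15
(n_stale = 30 - 15 = 15)

15


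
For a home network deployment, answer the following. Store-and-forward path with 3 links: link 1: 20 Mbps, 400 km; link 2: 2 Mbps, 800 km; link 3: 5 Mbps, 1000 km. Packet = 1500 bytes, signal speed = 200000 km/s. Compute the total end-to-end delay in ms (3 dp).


Packet = 1500 bytes = 12000 bits. Store-and-forward: sum (t_trans + t_prop) per link.
Link 1: t_trans = 12000/(20*10^6) s = 0.6000 ms; t_prop = 400/200000 s = 2.0000 ms; subtotal = 2.6000 ms
Link 2: t_trans = 12000/(2*10^6) s = 6.0000 ms; t_prop = 800/200000 s = 4.0000 ms; subtotal = 10.0000 ms
Link 3: t_trans = 12000/(5*10^6) s = 2.4000 ms; t_prop = 1000/200000 s = 5.0000 ms; subtotal = 7.4000 ms
End-to-end = 2.6000 + 10.0000 + 7.4000 = 20.0000 ms -> 20.000 ms (3 dp)

20.000


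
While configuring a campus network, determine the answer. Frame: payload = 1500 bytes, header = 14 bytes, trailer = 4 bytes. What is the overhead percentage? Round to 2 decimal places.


Given: payload = 1500 B, header = 14 B, trailer = 4 B
Overhead bytes = header + trailer = 14 + 4 = 18
Total frame = payload + overhead = 1500 + 18 = 1518
Overhead % = 18 / 1518 * 100 = 1.1858% -> 1.19% (2 dp)

1.19


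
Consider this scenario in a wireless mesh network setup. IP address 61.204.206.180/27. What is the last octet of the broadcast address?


Given: IP = 61.204.206.180, prefix = /27
Host bits = 32 - 27 = 5
Network last octet = 180 AND mask = 160
Host part size = 2^5 - 1 = 31
Broadcast last octet = 160 OR 31 = 191

191


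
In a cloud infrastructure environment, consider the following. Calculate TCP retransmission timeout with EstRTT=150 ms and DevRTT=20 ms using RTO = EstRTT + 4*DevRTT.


Given: EstRTT = 150 ms, DevRTT = 20 ms
Timeout = EstRTT + 4 * DevRTT
4 * DevRTT = 4 * 20 = 80
Timeout = 150 + 80 = 230 ms

230


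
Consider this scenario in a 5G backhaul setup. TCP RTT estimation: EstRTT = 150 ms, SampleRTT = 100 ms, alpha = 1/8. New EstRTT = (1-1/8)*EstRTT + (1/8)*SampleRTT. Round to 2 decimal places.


Given: EstRTT = 150 ms, SampleRTT = 100 ms, alpha = 1/8
New EstRTT = (1 - alpha) * EstRTT + alpha * SampleRTT
(7/8) * 150 = 131.25
(1/8) * 100 = 12.5
New EstRTT = 131.25 + 12.5 = 143.75 ms -> 143.75 ms (2 dp)

143.75


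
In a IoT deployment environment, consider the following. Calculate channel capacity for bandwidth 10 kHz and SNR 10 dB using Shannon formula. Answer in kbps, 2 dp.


Given: B = 10 kHz, SNR = 10 dB
SNR linear = 10^(10/10) = 10
1 + SNR = 11
log2(11) = 3.4594316186
C = 10 * 1000 * 3.4594316186 = 34594.3162 bps
C = 34.594316 kbps -> 34.59 kbps (2 dp)

34.59


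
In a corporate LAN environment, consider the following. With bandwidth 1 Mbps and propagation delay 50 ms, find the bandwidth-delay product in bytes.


Given: bandwidth = 1 Mbps, delay = 50 ms
BDP in bits = 1 * 10^6 * 50 / 1000
BDP in bits = 50000
BDP in bytes = 50000 / 8 = 6250

6250


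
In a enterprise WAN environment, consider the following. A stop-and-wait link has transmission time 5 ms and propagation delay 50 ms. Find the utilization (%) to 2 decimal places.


Given: Ttrans = 5 ms, Tprop = 50 ms
RTT = 2 * Tprop = 2 * 50 = 100 ms
U = Ttrans / (Ttrans + RTT)
U = 5 / (5 + 100)
U = 5 / 105 = 0.047619
U% = 4.76%

4.76


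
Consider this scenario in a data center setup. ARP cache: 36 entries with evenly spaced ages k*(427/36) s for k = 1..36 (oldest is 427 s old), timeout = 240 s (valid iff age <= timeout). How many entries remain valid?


Ages are k * 427/36 s for k = 1..36 (spacing = 11.8611 s).
Entry k is valid iff k * 427/36 <= 240 iff k <= 36 * 240 / 427 = 20.2342
n_valid = floor(20.2342) = 20
(n_stale = 36 - 20 = 16)

20


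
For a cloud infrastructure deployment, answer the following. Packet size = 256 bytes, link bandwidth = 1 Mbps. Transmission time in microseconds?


Given: packet = 256 bytes, bandwidth = 1 Mbps
Packet in bits = 256 * 8 = 2048 bits
Bandwidth = 1 * 10^6 = 1000000 bps
Time = 2048 / 1000000 seconds
Time in us = 2048 * 10^6 / 1000000 = 2048

2048


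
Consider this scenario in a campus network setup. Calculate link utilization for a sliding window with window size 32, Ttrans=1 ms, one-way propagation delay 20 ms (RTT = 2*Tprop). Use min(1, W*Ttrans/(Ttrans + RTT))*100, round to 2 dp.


Given: W = 32, Ttrans = 1 ms, RTT = 40 ms (= 2 * Tprop, Tprop = 20 ms)
Cycle time = Ttrans + RTT = 1 + 40 = 41 ms (first packet sent until its ACK returns)
W * Ttrans = 32 * 1 = 32 ms of sending per cycle
W * Ttrans / (Ttrans + RTT) = 32 / 41 = 0.780488
U = min(1, 0.780488) = 0.780488
U% = 78.05%

78.05


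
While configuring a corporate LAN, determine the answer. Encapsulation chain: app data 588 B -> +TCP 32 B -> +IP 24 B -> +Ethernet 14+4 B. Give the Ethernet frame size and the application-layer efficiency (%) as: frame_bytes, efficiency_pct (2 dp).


TCP segment = 588 + 32 = 620 B
IP packet = 620 + 24 = 644 B
Ethernet frame = 644 + 14 + 4 = 662 B
Efficiency = app / frame = 588 / 662 = 0.888218 = 88.8218% -> 88.82% (2 dp)

662, 88.82


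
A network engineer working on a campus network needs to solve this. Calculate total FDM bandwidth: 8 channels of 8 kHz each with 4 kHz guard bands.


Given: 8 channels, 8 kHz each, guard = 4 kHz
Channel bandwidth = 8 * 8 = 64 kHz
Guard bands = 7 gaps * 4 kHz = 28 kHz
Total = 64 + 28 = 92 kHz

92


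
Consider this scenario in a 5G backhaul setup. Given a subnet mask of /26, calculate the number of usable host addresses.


Given: subnet mask /26
Host bits = 32 - 26 = 6
Total addresses = 2^6 = 64
Usable hosts = 64 - 2 (network + broadcast) = 62

62


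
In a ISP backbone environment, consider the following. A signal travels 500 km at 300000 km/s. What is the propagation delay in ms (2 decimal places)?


Given: distance = 500 km, speed = 300000 km/s
Delay = distance / speed = 500 / 300000 seconds
Delay in ms = 500 * 1000 / 300000
Delay = 1.6667 ms
Rounded to 2 dp = 1.67 ms

1.67
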